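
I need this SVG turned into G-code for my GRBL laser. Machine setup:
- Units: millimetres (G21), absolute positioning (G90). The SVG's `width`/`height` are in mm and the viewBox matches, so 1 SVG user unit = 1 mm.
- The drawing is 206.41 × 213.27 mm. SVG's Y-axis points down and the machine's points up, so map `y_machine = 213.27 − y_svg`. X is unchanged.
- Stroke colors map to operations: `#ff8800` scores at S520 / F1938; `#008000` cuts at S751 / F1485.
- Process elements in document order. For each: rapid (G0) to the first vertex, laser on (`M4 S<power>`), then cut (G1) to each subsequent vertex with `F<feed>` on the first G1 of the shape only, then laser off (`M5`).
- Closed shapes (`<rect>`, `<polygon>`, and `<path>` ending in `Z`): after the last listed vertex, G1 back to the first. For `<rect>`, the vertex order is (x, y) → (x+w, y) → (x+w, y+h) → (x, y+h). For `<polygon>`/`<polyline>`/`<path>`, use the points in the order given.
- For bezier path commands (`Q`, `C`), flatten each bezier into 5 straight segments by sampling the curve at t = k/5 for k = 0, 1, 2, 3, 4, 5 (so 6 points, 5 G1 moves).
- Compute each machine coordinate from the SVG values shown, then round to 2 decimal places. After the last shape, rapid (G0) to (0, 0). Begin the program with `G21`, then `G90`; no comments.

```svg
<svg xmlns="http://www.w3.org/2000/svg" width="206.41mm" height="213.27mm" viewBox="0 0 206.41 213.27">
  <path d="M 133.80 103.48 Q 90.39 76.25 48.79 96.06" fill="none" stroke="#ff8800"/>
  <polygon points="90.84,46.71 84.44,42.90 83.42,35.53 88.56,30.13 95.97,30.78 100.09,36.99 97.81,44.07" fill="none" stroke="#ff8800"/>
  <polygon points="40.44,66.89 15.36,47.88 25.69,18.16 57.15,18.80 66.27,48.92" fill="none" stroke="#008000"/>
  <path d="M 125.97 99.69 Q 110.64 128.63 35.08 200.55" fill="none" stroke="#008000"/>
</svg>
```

G21
G90
G0 X133.80 Y109.79
M4 S520
G1 X116.51 Y118.80 F1938
G1 X99.36 Y124.05
G1 X82.36 Y125.53
G1 X65.50 Y123.25
G1 X48.79 Y117.21
M5
G0 X90.84 Y166.56
M4 S520
G1 X84.44 Y170.37 F1938
G1 X83.42 Y177.74
G1 X88.56 Y183.14
G1 X95.97 Y182.49
G1 X100.09 Y176.28
G1 X97.81 Y169.20
G1 X90.84 Y166.56
M5
G0 X40.44 Y146.38
M4 S751
G1 X15.36 Y165.39 F1485
G1 X25.69 Y195.11
G1 X57.15 Y194.47
G1 X66.27 Y164.35
G1 X40.44 Y146.38
M5
G0 X125.97 Y113.58
M4 S751
G1 X117.43 Y100.28 F1485
G1 X104.07 Y83.55
G1 X85.89 Y63.38
G1 X62.89 Y39.77
G1 X35.08 Y12.72
M5
G0 X0.00 Y0.00

1 u = 1 mm; y_m = 213.27 − y.

[1] `<path>` quadratic bezier, #ff8800→score S520 F1938: (133.80,109.79) → (116.51,118.80) → (99.36,124.05) → (82.36,125.53) → (65.50,123.25) → (48.79,117.21)

[2] `<polygon>` regular polygon, #ff8800→score S520 F1938: (90.84,166.56) → (84.44,170.37) → (83.42,177.74) → (88.56,183.14) → (95.97,182.49) → (100.09,176.28) → (97.81,169.20) → (90.84,166.56) (closed)

[3] `<polygon>` regular polygon, #008000→cut S751 F1485: (40.44,146.38) → (15.36,165.39) → (25.69,195.11) → (57.15,194.47) → (66.27,164.35) → (40.44,146.38) (closed)

[4] `<path>` quadratic bezier, #008000→cut S751 F1485: (125.97,113.58) → (117.43,100.28) → (104.07,83.55) → (85.89,63.38) → (62.89,39.77) → (35.08,12.72)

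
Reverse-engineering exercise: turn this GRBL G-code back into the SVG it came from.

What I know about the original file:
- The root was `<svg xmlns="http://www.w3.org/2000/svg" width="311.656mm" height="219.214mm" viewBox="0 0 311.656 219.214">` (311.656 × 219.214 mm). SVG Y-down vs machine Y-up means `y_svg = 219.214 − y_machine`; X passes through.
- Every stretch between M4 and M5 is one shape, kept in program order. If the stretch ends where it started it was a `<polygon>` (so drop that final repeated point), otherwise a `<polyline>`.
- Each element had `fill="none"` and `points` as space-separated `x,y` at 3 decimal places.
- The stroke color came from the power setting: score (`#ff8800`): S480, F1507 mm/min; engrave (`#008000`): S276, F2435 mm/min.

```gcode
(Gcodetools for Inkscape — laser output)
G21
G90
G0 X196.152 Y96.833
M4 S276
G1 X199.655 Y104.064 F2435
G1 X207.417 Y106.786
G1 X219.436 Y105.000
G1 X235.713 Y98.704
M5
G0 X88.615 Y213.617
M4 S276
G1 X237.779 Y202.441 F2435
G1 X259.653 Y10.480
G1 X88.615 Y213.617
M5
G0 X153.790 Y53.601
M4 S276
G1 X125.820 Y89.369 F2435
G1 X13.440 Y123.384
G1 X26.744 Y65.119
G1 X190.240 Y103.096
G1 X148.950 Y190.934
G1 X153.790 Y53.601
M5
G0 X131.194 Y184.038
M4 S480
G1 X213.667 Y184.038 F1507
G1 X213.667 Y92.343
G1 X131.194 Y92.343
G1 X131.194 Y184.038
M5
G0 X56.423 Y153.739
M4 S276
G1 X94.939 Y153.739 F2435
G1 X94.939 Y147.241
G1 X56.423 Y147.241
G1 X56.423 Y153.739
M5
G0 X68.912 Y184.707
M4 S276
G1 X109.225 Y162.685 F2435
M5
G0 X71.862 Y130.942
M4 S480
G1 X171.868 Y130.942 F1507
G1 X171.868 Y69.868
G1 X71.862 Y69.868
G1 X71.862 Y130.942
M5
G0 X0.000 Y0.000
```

<svg xmlns="http://www.w3.org/2000/svg" width="311.656mm" height="219.214mm" viewBox="0 0 311.656 219.214">
  <polyline points="196.152,122.381 199.655,115.150 207.417,112.428 219.436,114.214 235.713,120.510" fill="none" stroke="#008000"/>
  <polygon points="88.615,5.597 237.779,16.773 259.653,208.734" fill="none" stroke="#008000"/>
  <polygon points="153.790,165.613 125.820,129.845 13.440,95.830 26.744,154.095 190.240,116.118 148.950,28.280" fill="none" stroke="#008000"/>
  <polygon points="131.194,35.176 213.667,35.176 213.667,126.871 131.194,126.871" fill="none" stroke="#ff8800"/>
  <polygon points="56.423,65.475 94.939,65.475 94.939,71.973 56.423,71.973" fill="none" stroke="#008000"/>
  <polyline points="68.912,34.507 109.225,56.529" fill="none" stroke="#008000"/>
  <polygon points="71.862,88.272 171.868,88.272 171.868,149.346 71.862,149.346" fill="none" stroke="#ff8800"/>
</svg>

Machine Y-up, SVG Y-down with viewBox height 219.214, so y_svg = 219.214 − y_machine; X carries over.

Run 1: power S276 maps to stroke `#008000` (engrave). The run is open, so emit a `<polyline>` with points (Y-flipped): 196.152,122.381 199.655,115.150 207.417,112.428 219.436,114.214 235.713,120.510.

Run 2: the run's S276 means `#008000` (engrave). The run returns to its start, so emit a `<polygon>` with points (Y-flipped): 88.615,5.597 237.779,16.773 259.653,208.734.

Run 3: S276 ⇒ engrave layer `#008000`. The run returns to its start, so emit a `<polygon>` with points (Y-flipped): 153.790,165.613 125.820,129.845 13.440,95.830 26.744,154.095 190.240,116.118 148.950,28.280.

Run 4: the run's S480 means `#ff8800` (score). The run returns to its start, so emit a `<polygon>` with points (Y-flipped): 131.194,35.176 213.667,35.176 213.667,126.871 131.194,126.871.

Run 5: the run's S276 means `#008000` (engrave). The run returns to its start, so emit a `<polygon>` with points (Y-flipped): 56.423,65.475 94.939,65.475 94.939,71.973 56.423,71.973.

Run 6: power S276 maps to stroke `#008000` (engrave). The run is open, so emit a `<polyline>` with points (Y-flipped): 68.912,34.507 109.225,56.529.

Run 7: the run's S480 means `#ff8800` (score). The run returns to its start, so emit a `<polygon>` with points (Y-flipped): 71.862,88.272 171.868,88.272 171.868,149.346 71.862,149.346.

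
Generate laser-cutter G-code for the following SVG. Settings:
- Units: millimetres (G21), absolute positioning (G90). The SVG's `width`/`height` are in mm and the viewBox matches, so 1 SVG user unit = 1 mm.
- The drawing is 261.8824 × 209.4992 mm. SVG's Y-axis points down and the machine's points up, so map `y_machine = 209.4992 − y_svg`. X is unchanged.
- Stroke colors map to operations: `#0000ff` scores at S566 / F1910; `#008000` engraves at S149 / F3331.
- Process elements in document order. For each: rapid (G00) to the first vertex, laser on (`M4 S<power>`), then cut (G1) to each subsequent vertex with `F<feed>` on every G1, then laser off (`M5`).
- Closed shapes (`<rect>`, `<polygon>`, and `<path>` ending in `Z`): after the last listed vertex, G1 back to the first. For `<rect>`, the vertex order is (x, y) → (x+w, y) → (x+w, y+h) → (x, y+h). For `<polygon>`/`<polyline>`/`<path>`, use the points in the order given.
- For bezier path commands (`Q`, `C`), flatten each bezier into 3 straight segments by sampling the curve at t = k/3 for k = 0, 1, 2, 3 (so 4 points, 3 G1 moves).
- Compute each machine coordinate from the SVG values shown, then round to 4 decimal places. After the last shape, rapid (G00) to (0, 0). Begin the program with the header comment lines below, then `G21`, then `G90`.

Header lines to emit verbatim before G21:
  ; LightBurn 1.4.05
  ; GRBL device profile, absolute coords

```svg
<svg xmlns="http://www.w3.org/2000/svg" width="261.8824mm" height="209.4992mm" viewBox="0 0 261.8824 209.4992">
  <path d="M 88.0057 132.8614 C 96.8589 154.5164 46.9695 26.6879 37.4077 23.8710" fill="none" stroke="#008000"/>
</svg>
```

viewBox `0 0 261.8824 209.4992` with mm width/height → 1 unit = 1 mm. Flip: y_m = 209.4992 − y_svg.

**Shape 1** — `<path>` cubic bezier, stroke `#008000` → engrave (S149, F3331). Control points (SVG): P0=(88.0057,132.8614), P1=(96.8589,154.5164), P2=(46.9695,26.6879), P3=(37.4077,23.8710); sampled at t=k/3. Machine vertices: (88.0057,76.6378) → (80.9473,94.6441) → (56.7428,151.3073) → (37.4077,185.6282). Open path.

; LightBurn 1.4.05
; GRBL device profile, absolute coords
G21
G90
G00 X88.0057 Y76.6378
M4 S149
G1 X80.9473 Y94.6441 F3331
G1 X56.7428 Y151.3073 F3331
G1 X37.4077 Y185.6282 F3331
M5
G00 X0.0000 Y0.0000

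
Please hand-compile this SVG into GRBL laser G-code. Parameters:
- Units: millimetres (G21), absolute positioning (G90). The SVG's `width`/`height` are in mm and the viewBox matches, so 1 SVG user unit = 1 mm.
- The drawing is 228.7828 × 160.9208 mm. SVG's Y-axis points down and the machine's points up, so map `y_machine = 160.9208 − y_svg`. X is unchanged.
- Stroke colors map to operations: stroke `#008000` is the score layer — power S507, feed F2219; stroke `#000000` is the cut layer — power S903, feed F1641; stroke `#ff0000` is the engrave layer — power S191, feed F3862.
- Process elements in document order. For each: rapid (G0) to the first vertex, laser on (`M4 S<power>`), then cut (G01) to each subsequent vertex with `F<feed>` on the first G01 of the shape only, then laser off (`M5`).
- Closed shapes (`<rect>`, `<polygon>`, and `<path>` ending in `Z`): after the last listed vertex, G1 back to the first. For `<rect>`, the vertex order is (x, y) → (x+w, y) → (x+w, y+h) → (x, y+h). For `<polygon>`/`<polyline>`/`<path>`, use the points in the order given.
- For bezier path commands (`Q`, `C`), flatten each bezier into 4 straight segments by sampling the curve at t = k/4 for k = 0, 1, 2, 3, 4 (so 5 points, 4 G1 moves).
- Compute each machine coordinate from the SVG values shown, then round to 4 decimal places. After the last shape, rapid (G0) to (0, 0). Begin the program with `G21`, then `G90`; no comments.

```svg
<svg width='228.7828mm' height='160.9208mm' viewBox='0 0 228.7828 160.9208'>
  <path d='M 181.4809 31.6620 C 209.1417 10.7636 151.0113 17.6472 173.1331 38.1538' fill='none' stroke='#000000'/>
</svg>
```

G21
G90
G0 X181.4809 Y129.2588
M4 S903
G01 X188.7351 Y139.9447 F1641
G01 X179.3841 Y141.5398
G01 X168.9946 Y135.3714
G01 X173.1331 Y122.7670
M5
G0 X0.0000 Y0.0000

viewBox `0 0 228.7828 160.9208` with mm width/height → 1 unit = 1 mm. Flip: y_m = 160.9208 − y_svg.

**Shape 1** — `<path>` cubic bezier, stroke `#000000` → cut (S903, F1641). Control points (SVG): P0=(181.4809,31.6620), P1=(209.1417,10.7636), P2=(151.0113,17.6472), P3=(173.1331,38.1538); sampled at t=k/4. Machine vertices: (181.4809,129.2588) → (188.7351,139.9447) → (179.3841,141.5398) → (168.9946,135.3714) → (173.1331,122.7670). Open path.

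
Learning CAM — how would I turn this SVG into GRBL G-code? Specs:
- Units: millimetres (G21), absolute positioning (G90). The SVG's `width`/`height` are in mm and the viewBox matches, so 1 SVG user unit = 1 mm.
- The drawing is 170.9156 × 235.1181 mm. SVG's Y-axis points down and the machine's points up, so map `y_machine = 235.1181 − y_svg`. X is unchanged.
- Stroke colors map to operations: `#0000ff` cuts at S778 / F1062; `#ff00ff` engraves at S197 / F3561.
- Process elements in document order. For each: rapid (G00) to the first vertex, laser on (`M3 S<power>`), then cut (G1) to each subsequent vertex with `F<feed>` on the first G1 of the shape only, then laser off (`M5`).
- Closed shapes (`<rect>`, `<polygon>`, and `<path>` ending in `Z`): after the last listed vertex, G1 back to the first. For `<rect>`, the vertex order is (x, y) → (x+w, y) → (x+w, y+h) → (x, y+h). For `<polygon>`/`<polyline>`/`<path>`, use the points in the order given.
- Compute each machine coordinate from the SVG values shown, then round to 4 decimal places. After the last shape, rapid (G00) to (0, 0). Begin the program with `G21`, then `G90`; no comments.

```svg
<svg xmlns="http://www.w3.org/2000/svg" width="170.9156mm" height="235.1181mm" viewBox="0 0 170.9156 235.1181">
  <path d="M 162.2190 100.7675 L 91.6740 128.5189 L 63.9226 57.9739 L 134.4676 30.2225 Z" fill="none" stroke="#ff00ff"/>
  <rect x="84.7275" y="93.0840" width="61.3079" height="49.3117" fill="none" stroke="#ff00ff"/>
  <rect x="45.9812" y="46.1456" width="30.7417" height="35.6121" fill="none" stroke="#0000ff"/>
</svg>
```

1 u = 1 mm; y_m = 235.1181 − y.

[1] `<path>` regular polygon, #ff00ff→engrave S197 F3561: (162.2190,134.3506) → (91.6740,106.5992) → (63.9226,177.1442) → (134.4676,204.8956) → (162.2190,134.3506) (closed)

[2] `<rect>` rectangle, #ff00ff→engrave S197 F3561: (84.7275,142.0341) → (146.0354,142.0341) → (146.0354,92.7224) → (84.7275,92.7224) → (84.7275,142.0341) (closed)

[3] `<rect>` rectangle, #0000ff→cut S778 F1062: (45.9812,188.9725) → (76.7229,188.9725) → (76.7229,153.3604) → (45.9812,153.3604) → (45.9812,188.9725) (closed)

G21
G90
G00 X162.2190 Y134.3506
M3 S197
G1 X91.6740 Y106.5992 F3561
G1 X63.9226 Y177.1442
G1 X134.4676 Y204.8956
G1 X162.2190 Y134.3506
M5
G00 X84.7275 Y142.0341
M3 S197
G1 X146.0354 Y142.0341 F3561
G1 X146.0354 Y92.7224
G1 X84.7275 Y92.7224
G1 X84.7275 Y142.0341
M5
G00 X45.9812 Y188.9725
M3 S778
G1 X76.7229 Y188.9725 F1062
G1 X76.7229 Y153.3604
G1 X45.9812 Y153.3604
G1 X45.9812 Y188.9725
M5
G00 X0.0000 Y0.0000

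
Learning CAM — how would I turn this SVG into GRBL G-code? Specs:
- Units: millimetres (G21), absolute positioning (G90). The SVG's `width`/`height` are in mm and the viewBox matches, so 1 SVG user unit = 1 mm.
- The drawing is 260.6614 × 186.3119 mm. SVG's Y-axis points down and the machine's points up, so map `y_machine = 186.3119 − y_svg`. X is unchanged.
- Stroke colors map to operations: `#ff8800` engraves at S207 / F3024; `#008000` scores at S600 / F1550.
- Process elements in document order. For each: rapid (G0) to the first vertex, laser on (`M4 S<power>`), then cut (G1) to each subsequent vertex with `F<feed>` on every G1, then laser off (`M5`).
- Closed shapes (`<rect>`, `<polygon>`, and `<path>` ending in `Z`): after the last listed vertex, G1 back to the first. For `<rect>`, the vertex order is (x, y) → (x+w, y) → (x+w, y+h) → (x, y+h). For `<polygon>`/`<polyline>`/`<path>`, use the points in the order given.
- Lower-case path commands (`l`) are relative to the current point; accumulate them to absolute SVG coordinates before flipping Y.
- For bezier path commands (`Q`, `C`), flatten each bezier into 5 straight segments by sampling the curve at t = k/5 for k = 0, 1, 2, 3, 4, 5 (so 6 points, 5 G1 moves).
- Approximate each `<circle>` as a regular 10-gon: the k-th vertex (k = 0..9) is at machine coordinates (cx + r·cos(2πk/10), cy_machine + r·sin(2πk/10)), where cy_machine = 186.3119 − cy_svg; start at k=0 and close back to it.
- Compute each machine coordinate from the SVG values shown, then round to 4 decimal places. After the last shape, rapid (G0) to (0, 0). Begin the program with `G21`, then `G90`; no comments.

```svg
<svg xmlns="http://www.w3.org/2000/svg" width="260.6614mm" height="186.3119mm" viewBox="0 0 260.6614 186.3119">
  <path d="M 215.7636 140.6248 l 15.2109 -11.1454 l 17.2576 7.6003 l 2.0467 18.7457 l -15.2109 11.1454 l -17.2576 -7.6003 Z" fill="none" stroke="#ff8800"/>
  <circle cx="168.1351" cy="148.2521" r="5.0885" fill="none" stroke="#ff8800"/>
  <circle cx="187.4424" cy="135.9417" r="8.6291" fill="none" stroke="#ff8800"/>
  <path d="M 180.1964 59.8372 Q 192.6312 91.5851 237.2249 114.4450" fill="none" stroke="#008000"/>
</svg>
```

G21
G90
G0 X215.7636 Y45.6871
M4 S207
G1 X230.9745 Y56.8325 F3024
G1 X248.2321 Y49.2322 F3024
G1 X250.2788 Y30.4865 F3024
G1 X235.0679 Y19.3411 F3024
G1 X217.8103 Y26.9414 F3024
G1 X215.7636 Y45.6871 F3024
M5
G0 X173.2236 Y38.0598
M4 S207
G1 X172.2518 Y41.0507 F3024
G1 X169.7075 Y42.8993 F3024
G1 X166.5627 Y42.8993 F3024
G1 X164.0184 Y41.0507 F3024
G1 X163.0466 Y38.0598 F3024
G1 X164.0184 Y35.0689 F3024
G1 X166.5627 Y33.2203 F3024
G1 X169.7075 Y33.2203 F3024
G1 X172.2518 Y35.0689 F3024
G1 X173.2236 Y38.0598 F3024
M5
G0 X196.0715 Y50.3702
M4 S207
G1 X194.4235 Y55.4423 F3024
G1 X190.1089 Y58.5770 F3024
G1 X184.7759 Y58.5770 F3024
G1 X180.4613 Y55.4423 F3024
G1 X178.8133 Y50.3702 F3024
G1 X180.4613 Y45.2981 F3024
G1 X184.7759 Y42.1634 F3024
G1 X190.1089 Y42.1634 F3024
G1 X194.4235 Y45.2981 F3024
G1 X196.0715 Y50.3702 F3024
M5
G0 X180.1964 Y126.4747
M4 S600
G1 X186.4567 Y114.1311 F1550
G1 X195.2897 Y102.4985 F1550
G1 X206.6954 Y91.5769 F1550
G1 X220.6738 Y81.3664 F1550
G1 X237.2249 Y71.8669 F1550
M5
G0 X0.0000 Y0.0000

viewBox `0 0 260.6614 186.3119` with mm width/height → 1 unit = 1 mm. Flip: y_m = 186.3119 − y_svg.

**Shape 1** — `<path>` regular polygon, stroke `#ff8800` → engrave (S207, F3024). Machine vertices: (215.7636,45.6871) → (230.9745,56.8325) → (248.2321,49.2322) → (250.2788,30.4865) → (235.0679,19.3411) → (217.8103,26.9414) → (215.7636,45.6871). Closed: final G1 returns to the first vertex.

**Shape 2** — `<circle>` circle, stroke `#ff8800` → engrave (S207, F3024). Machine vertices: (173.2236,38.0598) → (172.2518,41.0507) → (169.7075,42.8993) → (166.5627,42.8993) → (164.0184,41.0507) → (163.0466,38.0598) → (164.0184,35.0689) → (166.5627,33.2203) → (169.7075,33.2203) → (172.2518,35.0689) → (173.2236,38.0598). Closed: final G1 returns to the first vertex.

**Shape 3** — `<circle>` circle, stroke `#ff8800` → engrave (S207, F3024). Machine vertices: (196.0715,50.3702) → (194.4235,55.4423) → (190.1089,58.5770) → (184.7759,58.5770) → (180.4613,55.4423) → (178.8133,50.3702) → (180.4613,45.2981) → (184.7759,42.1634) → (190.1089,42.1634) → (194.4235,45.2981) → (196.0715,50.3702). Closed: final G1 returns to the first vertex.

**Shape 4** — `<path>` quadratic bezier, stroke `#008000` → score (S600, F1550). Control points (SVG): P0=(180.1964,59.8372), P1=(192.6312,91.5851), P2=(237.2249,114.4450); sampled at t=k/5. Machine vertices: (180.1964,126.4747) → (186.4567,114.1311) → (195.2897,102.4985) → (206.6954,91.5769) → (220.6738,81.3664) → (237.2249,71.8669). Open path.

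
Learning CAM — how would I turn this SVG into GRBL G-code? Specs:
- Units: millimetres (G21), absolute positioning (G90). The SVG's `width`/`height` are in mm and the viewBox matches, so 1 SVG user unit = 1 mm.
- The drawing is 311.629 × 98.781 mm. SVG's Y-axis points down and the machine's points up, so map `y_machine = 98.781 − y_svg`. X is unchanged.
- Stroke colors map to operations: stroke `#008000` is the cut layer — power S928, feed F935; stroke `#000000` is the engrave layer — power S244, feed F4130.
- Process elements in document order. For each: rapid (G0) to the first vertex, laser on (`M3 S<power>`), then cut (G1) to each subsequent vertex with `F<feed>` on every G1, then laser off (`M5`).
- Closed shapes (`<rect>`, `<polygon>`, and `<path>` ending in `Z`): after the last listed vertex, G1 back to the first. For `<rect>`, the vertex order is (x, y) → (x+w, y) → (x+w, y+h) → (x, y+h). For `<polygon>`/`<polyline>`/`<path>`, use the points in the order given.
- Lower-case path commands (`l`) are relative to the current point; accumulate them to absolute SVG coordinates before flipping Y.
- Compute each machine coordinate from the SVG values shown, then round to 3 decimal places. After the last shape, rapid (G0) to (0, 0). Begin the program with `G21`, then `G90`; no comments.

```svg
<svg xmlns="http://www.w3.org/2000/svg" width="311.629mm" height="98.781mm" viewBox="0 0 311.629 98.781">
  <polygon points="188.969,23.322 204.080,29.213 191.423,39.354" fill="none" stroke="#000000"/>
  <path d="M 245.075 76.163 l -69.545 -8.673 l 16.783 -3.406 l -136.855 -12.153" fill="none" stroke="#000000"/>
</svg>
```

viewBox `0 0 311.629 98.781` with mm width/height → 1 unit = 1 mm. Flip: y_m = 98.781 − y_svg.

**Shape 1** — `<polygon>` regular polygon, stroke `#000000` → engrave (S244, F4130). Machine vertices: (188.969,75.459) → (204.080,69.568) → (191.423,59.427) → (188.969,75.459). Closed: final G1 returns to the first vertex.

**Shape 2** — `<path>` open polyline, stroke `#000000` → engrave (S244, F4130). Machine vertices: (245.075,22.618) → (175.530,31.291) → (192.313,34.697) → (55.458,46.850). Open path.

G21
G90
G0 X188.969 Y75.459
M3 S244
G1 X204.080 Y69.568 F4130
G1 X191.423 Y59.427 F4130
G1 X188.969 Y75.459 F4130
M5
G0 X245.075 Y22.618
M3 S244
G1 X175.530 Y31.291 F4130
G1 X192.313 Y34.697 F4130
G1 X55.458 Y46.850 F4130
M5
G0 X0.000 Y0.000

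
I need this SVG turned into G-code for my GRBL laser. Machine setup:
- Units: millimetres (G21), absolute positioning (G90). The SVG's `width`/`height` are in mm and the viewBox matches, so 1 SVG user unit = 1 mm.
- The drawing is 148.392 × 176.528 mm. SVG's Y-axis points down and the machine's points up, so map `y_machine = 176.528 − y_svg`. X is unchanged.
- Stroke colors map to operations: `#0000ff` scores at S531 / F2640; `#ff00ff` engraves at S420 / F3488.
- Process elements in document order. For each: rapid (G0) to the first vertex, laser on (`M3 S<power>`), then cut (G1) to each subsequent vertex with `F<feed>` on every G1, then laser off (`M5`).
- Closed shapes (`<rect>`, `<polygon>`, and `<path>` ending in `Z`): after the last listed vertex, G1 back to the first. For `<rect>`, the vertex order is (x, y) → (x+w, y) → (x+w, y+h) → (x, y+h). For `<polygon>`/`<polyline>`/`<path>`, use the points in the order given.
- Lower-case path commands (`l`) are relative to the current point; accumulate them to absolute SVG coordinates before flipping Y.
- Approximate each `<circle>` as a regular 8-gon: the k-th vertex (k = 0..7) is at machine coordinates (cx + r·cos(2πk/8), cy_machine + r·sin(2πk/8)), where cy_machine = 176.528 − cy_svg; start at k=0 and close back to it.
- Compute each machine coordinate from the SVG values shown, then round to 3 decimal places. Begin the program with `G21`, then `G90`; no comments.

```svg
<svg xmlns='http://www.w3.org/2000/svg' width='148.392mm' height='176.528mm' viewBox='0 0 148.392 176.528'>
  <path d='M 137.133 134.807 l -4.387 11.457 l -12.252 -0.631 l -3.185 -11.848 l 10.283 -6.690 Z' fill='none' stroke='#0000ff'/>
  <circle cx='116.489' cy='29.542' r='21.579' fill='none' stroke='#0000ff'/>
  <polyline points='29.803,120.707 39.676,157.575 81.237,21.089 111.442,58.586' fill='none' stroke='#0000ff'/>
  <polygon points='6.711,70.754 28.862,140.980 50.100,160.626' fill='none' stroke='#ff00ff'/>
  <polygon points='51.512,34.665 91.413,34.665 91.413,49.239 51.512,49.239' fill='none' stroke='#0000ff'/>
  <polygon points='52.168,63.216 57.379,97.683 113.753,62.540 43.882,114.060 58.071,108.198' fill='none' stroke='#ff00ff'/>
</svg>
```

G21
G90
G0 X137.133 Y41.721
M3 S531
G1 X132.746 Y30.264 F2640
G1 X120.494 Y30.895 F2640
G1 X117.309 Y42.743 F2640
G1 X127.592 Y49.433 F2640
G1 X137.133 Y41.721 F2640
M5
G0 X138.068 Y146.986
M3 S531
G1 X131.748 Y162.245 F2640
G1 X116.489 Y168.565 F2640
G1 X101.230 Y162.245 F2640
G1 X94.910 Y146.986 F2640
G1 X101.230 Y131.727 F2640
G1 X116.489 Y125.407 F2640
G1 X131.748 Y131.727 F2640
G1 X138.068 Y146.986 F2640
M5
G0 X29.803 Y55.821
M3 S531
G1 X39.676 Y18.953 F2640
G1 X81.237 Y155.439 F2640
G1 X111.442 Y117.942 F2640
M5
G0 X6.711 Y105.774
M3 S420
G1 X28.862 Y35.548 F3488
G1 X50.100 Y15.902 F3488
G1 X6.711 Y105.774 F3488
M5
G0 X51.512 Y141.863
M3 S531
G1 X91.413 Y141.863 F2640
G1 X91.413 Y127.289 F2640
G1 X51.512 Y127.289 F2640
G1 X51.512 Y141.863 F2640
M5
G0 X52.168 Y113.312
M3 S420
G1 X57.379 Y78.845 F3488
G1 X113.753 Y113.988 F3488
G1 X43.882 Y62.468 F3488
G1 X58.071 Y68.330 F3488
G1 X52.168 Y113.312 F3488
M5

Since the viewBox matches the mm dimensions, user units are millimetres directly. The only transform is the Y-flip y_m = 176.528 − y_svg.

Shape 1 is a regular polygon drawn with `<path>`. Its stroke #0000ff means score at S531, F2640. After flipping Y the toolpath is (137.133,41.721) → (132.746,30.264) → (120.494,30.895) → (117.309,42.743) → (127.592,49.433) → (137.133,41.721), returning to the start.

Shape 2 is a circle drawn with `<circle>`. Its stroke #0000ff means score at S531, F2640. After flipping Y the toolpath is (138.068,146.986) → (131.748,162.245) → (116.489,168.565) → (101.230,162.245) → (94.910,146.986) → (101.230,131.727) → (116.489,125.407) → (131.748,131.727) → (138.068,146.986), returning to the start.

Shape 3 is a open polyline drawn with `<polyline>`. Its stroke #0000ff means score at S531, F2640. After flipping Y the toolpath is (29.803,55.821) → (39.676,18.953) → (81.237,155.439) → (111.442,117.942).

Shape 4 is a closed polygon drawn with `<polygon>`. Its stroke #ff00ff means engrave at S420, F3488. After flipping Y the toolpath is (6.711,105.774) → (28.862,35.548) → (50.100,15.902) → (6.711,105.774), returning to the start.

Shape 5 is a rectangle drawn with `<polygon>`. Its stroke #0000ff means score at S531, F2640. After flipping Y the toolpath is (51.512,141.863) → (91.413,141.863) → (91.413,127.289) → (51.512,127.289) → (51.512,141.863), returning to the start.

Shape 6 is a closed polygon drawn with `<polygon>`. Its stroke #ff00ff means engrave at S420, F3488. After flipping Y the toolpath is (52.168,113.312) → (57.379,78.845) → (113.753,113.988) → (43.882,62.468) → (58.071,68.330) → (52.168,113.312), returning to the start.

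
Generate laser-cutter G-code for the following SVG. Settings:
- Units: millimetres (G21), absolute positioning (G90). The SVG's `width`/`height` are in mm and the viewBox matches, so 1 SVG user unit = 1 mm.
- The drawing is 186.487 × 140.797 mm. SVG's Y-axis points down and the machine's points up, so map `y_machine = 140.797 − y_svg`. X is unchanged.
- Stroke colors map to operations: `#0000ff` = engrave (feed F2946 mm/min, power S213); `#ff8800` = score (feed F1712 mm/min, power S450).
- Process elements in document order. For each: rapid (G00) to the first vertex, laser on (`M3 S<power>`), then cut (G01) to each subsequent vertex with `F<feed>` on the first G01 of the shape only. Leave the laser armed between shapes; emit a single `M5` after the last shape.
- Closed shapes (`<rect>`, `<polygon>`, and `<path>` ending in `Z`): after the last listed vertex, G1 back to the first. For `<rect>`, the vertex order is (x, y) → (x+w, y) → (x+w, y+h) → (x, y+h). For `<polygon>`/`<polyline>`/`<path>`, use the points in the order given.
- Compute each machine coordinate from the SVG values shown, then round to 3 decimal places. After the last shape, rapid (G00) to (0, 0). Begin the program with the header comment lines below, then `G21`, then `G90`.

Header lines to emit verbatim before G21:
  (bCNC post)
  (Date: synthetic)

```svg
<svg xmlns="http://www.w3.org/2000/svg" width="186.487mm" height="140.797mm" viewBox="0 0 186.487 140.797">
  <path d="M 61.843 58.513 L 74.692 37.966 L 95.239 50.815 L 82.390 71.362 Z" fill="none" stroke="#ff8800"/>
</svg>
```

(bCNC post)
(Date: synthetic)
G21
G90
G00 X61.843 Y82.284
M3 S450
G01 X74.692 Y102.831 F1712
G01 X95.239 Y89.982
G01 X82.390 Y69.435
G01 X61.843 Y82.284
M5
G00 X0.000 Y0.000

Since the viewBox matches the mm dimensions, user units are millimetres directly. The only transform is the Y-flip y_m = 140.797 − y_svg.

Shape 1 is a regular polygon drawn with `<path>`. Its stroke #ff8800 means score at S450, F1712. After flipping Y the toolpath is (61.843,82.284) → (74.692,102.831) → (95.239,89.982) → (82.390,69.435) → (61.843,82.284), returning to the start.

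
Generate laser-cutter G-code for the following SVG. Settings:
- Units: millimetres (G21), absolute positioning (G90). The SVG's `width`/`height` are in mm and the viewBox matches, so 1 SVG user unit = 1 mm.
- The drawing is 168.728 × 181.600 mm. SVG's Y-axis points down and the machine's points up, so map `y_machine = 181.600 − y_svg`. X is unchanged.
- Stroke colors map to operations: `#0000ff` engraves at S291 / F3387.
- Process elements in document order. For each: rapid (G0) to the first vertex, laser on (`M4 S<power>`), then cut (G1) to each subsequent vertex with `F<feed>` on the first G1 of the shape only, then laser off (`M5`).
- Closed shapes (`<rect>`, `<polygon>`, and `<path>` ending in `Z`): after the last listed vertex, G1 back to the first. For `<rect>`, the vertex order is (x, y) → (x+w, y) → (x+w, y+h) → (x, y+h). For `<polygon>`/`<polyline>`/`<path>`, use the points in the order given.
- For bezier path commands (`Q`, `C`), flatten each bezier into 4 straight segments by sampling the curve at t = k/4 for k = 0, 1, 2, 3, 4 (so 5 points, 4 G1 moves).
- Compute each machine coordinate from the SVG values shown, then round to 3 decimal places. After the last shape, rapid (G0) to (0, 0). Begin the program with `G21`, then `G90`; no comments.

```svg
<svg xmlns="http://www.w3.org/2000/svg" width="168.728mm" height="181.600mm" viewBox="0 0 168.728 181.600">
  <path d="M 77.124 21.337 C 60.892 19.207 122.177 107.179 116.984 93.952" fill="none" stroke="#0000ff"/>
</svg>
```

viewBox `0 0 168.728 181.600` with mm width/height → 1 unit = 1 mm. Flip: y_m = 181.600 − y_svg.

**Shape 1** — `<path>` cubic bezier, stroke `#0000ff` → engrave (S291, F3387). Control points (SVG): P0=(77.124,21.337), P1=(60.892,19.207), P2=(122.177,107.179), P3=(116.984,93.952); sampled at t=k/4. Machine vertices: (77.124,160.263) → (77.235,147.955) → (92.914,119.794) → (110.664,93.713) → (116.984,87.648). Open path.

G21
G90
G0 X77.124 Y160.263
M4 S291
G1 X77.235 Y147.955 F3387
G1 X92.914 Y119.794
G1 X110.664 Y93.713
G1 X116.984 Y87.648
M5
G0 X0.000 Y0.000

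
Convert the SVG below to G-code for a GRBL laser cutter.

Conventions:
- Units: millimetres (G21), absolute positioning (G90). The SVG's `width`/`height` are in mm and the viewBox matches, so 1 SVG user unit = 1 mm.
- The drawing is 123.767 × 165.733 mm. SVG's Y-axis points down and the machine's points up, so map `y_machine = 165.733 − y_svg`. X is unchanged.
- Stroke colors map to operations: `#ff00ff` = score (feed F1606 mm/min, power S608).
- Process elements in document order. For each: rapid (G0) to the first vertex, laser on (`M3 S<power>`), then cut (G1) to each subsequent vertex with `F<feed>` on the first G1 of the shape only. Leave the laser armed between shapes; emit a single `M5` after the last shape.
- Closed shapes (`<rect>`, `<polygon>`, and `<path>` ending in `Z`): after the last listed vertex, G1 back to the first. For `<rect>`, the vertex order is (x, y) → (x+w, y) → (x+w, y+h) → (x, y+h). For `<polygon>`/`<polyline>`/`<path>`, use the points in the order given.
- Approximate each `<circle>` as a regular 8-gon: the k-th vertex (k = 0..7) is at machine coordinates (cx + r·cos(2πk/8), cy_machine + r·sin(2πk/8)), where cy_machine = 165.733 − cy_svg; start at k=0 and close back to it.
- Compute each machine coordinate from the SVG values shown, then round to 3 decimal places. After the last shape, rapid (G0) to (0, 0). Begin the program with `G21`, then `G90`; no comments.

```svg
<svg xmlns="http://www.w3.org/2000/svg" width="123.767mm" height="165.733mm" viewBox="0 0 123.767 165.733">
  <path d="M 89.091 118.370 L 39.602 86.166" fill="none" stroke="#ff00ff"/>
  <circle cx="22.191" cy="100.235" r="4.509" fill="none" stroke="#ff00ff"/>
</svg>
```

viewBox `0 0 123.767 165.733` with mm width/height → 1 unit = 1 mm. Flip: y_m = 165.733 − y_svg.

**Shape 1** — `<path>` line segment, stroke `#ff00ff` → score (S608, F1606). Machine vertices: (89.091,47.363) → (39.602,79.567). Open path.

**Shape 2** — `<circle>` circle, stroke `#ff00ff` → score (S608, F1606). Machine vertices: (26.700,65.498) → (25.379,68.686) → (22.191,70.007) → (19.003,68.686) → (17.682,65.498) → (19.003,62.310) → (22.191,60.989) → (25.379,62.310) → (26.700,65.498). Closed: final G1 returns to the first vertex.

G21
G90
G0 X89.091 Y47.363
M3 S608
G1 X39.602 Y79.567 F1606
G0 X26.700 Y65.498
M3 S608
G1 X25.379 Y68.686 F1606
G1 X22.191 Y70.007
G1 X19.003 Y68.686
G1 X17.682 Y65.498
G1 X19.003 Y62.310
G1 X22.191 Y60.989
G1 X25.379 Y62.310
G1 X26.700 Y65.498
M5
G0 X0.000 Y0.000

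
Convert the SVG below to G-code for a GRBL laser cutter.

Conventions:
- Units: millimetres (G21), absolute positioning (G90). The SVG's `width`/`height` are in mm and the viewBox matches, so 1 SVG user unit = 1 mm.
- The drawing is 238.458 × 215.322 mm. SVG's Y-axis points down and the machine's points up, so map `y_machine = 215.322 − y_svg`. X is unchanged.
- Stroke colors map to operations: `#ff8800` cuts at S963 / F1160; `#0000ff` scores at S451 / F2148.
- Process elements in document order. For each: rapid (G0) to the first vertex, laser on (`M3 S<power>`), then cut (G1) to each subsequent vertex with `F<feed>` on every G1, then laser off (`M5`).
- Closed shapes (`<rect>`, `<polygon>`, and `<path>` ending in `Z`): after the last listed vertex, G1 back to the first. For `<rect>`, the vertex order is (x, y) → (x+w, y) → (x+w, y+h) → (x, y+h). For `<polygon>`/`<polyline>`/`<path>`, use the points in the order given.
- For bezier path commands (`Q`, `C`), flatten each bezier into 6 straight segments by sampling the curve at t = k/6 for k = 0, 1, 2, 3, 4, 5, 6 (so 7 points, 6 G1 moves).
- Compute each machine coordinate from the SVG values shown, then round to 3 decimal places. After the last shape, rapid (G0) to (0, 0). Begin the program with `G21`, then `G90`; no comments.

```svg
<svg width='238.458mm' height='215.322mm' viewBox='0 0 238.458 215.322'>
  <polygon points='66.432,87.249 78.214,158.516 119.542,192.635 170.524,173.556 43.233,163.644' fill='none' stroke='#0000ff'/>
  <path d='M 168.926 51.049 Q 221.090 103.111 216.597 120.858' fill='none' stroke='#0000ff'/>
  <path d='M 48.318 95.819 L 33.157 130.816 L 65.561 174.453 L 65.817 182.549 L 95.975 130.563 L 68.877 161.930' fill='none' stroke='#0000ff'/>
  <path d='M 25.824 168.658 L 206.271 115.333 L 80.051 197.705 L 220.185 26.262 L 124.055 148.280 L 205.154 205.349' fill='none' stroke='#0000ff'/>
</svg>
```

Since the viewBox matches the mm dimensions, user units are millimetres directly. The only transform is the Y-flip y_m = 215.322 − y_svg.

Shape 1 is a closed polygon drawn with `<polygon>`. Its stroke #0000ff means score at S451, F2148. After flipping Y the toolpath is (66.432,128.073) → (78.214,56.806) → (119.542,22.687) → (170.524,41.766) → (43.233,51.678) → (66.432,128.073), returning to the start.

Shape 2 is a quadratic bezier drawn with `<path>`. Its stroke #0000ff means score at S451, F2148. After flipping Y the toolpath is (168.926,164.273) → (184.740,147.872) → (197.407,133.378) → (206.926,120.790) → (213.297,110.108) → (216.521,101.333) → (216.597,94.464).

Shape 3 is a open polyline drawn with `<path>`. Its stroke #0000ff means score at S451, F2148. After flipping Y the toolpath is (48.318,119.503) → (33.157,84.506) → (65.561,40.869) → (65.817,32.773) → (95.975,84.759) → (68.877,53.392).

Shape 4 is a open polyline drawn with `<path>`. Its stroke #0000ff means score at S451, F2148. After flipping Y the toolpath is (25.824,46.664) → (206.271,99.989) → (80.051,17.617) → (220.185,189.060) → (124.055,67.042) → (205.154,9.973).

G21
G90
G0 X66.432 Y128.073
M3 S451
G1 X78.214 Y56.806 F2148
G1 X119.542 Y22.687 F2148
G1 X170.524 Y41.766 F2148
G1 X43.233 Y51.678 F2148
G1 X66.432 Y128.073 F2148
M5
G0 X168.926 Y164.273
M3 S451
G1 X184.740 Y147.872 F2148
G1 X197.407 Y133.378 F2148
G1 X206.926 Y120.790 F2148
G1 X213.297 Y110.108 F2148
G1 X216.521 Y101.333 F2148
G1 X216.597 Y94.464 F2148
M5
G0 X48.318 Y119.503
M3 S451
G1 X33.157 Y84.506 F2148
G1 X65.561 Y40.869 F2148
G1 X65.817 Y32.773 F2148
G1 X95.975 Y84.759 F2148
G1 X68.877 Y53.392 F2148
M5
G0 X25.824 Y46.664
M3 S451
G1 X206.271 Y99.989 F2148
G1 X80.051 Y17.617 F2148
G1 X220.185 Y189.060 F2148
G1 X124.055 Y67.042 F2148
G1 X205.154 Y9.973 F2148
M5
G0 X0.000 Y0.000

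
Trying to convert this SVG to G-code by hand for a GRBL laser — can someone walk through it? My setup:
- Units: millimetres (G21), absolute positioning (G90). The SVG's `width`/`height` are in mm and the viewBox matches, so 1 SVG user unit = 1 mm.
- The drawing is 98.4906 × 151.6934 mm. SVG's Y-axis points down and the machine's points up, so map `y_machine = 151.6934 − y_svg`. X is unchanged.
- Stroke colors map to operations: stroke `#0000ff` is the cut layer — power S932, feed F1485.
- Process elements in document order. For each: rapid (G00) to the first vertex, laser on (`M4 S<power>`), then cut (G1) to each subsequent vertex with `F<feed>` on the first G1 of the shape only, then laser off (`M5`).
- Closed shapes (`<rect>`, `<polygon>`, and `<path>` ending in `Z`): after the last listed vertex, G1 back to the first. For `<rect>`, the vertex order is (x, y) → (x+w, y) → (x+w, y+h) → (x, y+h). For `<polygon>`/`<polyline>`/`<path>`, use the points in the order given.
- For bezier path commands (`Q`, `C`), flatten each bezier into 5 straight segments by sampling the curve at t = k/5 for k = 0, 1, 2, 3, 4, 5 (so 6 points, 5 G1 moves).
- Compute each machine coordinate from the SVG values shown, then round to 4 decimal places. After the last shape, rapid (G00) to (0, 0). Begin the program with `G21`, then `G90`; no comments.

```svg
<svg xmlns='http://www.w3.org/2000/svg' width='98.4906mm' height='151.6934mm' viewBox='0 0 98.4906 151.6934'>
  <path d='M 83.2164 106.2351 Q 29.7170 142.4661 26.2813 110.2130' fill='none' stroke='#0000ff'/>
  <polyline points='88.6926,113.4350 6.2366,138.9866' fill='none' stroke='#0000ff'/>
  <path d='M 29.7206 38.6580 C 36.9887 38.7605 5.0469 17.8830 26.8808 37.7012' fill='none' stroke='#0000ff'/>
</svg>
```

G21
G90
G00 X83.2164 Y45.4583
M4 S932
G1 X63.8192 Y33.7053 F1485
G1 X48.4271 Y27.4310
G1 X37.0401 Y26.6354
G1 X29.6581 Y31.3185
G1 X26.2813 Y41.4804
M5
G00 X88.6926 Y38.2584
M4 S932
G1 X6.2366 Y12.7068 F1485
M5
G00 X29.7206 Y113.0354
M4 S932
G1 X30.1202 Y114.9981 F1485
G1 X25.5726 Y119.0356
G1 X20.5414 Y122.1873
G1 X19.4897 Y121.4930
G1 X26.8808 Y113.9922
M5
G00 X0.0000 Y0.0000

Since the viewBox matches the mm dimensions, user units are millimetres directly. The only transform is the Y-flip y_m = 151.6934 − y_svg.

Shape 1 is a quadratic bezier drawn with `<path>`. Its stroke #0000ff means cut at S932, F1485. After flipping Y the toolpath is (83.2164,45.4583) → (63.8192,33.7053) → (48.4271,27.4310) → (37.0401,26.6354) → (29.6581,31.3185) → (26.2813,41.4804).

Shape 2 is a line segment drawn with `<polyline>`. Its stroke #0000ff means cut at S932, F1485. After flipping Y the toolpath is (88.6926,38.2584) → (6.2366,12.7068).

Shape 3 is a cubic bezier drawn with `<path>`. Its stroke #0000ff means cut at S932, F1485. After flipping Y the toolpath is (29.7206,113.0354) → (30.1202,114.9981) → (25.5726,119.0356) → (20.5414,122.1873) → (19.4897,121.4930) → (26.8808,113.9922).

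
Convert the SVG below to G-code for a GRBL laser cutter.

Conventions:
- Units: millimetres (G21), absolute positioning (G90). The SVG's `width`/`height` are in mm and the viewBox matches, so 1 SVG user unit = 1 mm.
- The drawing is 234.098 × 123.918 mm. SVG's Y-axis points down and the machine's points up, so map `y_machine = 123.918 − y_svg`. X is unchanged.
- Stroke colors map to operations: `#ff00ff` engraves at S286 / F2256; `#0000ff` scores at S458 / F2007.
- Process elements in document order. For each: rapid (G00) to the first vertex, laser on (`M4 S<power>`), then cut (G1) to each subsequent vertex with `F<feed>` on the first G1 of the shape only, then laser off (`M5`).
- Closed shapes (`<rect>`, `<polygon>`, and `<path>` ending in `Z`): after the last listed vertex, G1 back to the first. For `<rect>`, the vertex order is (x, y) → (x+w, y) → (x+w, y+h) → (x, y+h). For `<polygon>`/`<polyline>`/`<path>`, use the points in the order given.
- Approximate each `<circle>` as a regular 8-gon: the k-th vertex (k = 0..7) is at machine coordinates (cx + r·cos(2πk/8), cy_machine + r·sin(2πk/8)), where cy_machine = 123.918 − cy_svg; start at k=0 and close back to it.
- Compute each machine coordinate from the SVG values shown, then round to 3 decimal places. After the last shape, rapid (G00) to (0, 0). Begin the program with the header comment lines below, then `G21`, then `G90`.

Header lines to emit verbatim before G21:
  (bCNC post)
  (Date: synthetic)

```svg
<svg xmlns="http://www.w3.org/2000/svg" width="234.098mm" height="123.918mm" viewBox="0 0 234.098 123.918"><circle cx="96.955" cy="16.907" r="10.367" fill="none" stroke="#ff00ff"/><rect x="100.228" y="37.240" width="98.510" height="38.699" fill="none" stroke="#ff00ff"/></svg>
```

Since the viewBox matches the mm dimensions, user units are millimetres directly. The only transform is the Y-flip y_m = 123.918 − y_svg.

Shape 1 is a circle drawn with `<circle>`. Its stroke #ff00ff means engrave at S286, F2256. After flipping Y the toolpath is (107.322,107.011) → (104.286,114.342) → (96.955,117.378) → (89.624,114.342) → (86.588,107.011) → (89.624,99.680) → (96.955,96.644) → (104.286,99.680) → (107.322,107.011), returning to the start.

Shape 2 is a rectangle drawn with `<rect>`. Its stroke #ff00ff means engrave at S286, F2256. After flipping Y the toolpath is (100.228,86.678) → (198.738,86.678) → (198.738,47.979) → (100.228,47.979) → (100.228,86.678), returning to the start.

(bCNC post)
(Date: synthetic)
G21
G90
G00 X107.322 Y107.011
M4 S286
G1 X104.286 Y114.342 F2256
G1 X96.955 Y117.378
G1 X89.624 Y114.342
G1 X86.588 Y107.011
G1 X89.624 Y99.680
G1 X96.955 Y96.644
G1 X104.286 Y99.680
G1 X107.322 Y107.011
M5
G00 X100.228 Y86.678
M4 S286
G1 X198.738 Y86.678 F2256
G1 X198.738 Y47.979
G1 X100.228 Y47.979
G1 X100.228 Y86.678
M5
G00 X0.000 Y0.000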